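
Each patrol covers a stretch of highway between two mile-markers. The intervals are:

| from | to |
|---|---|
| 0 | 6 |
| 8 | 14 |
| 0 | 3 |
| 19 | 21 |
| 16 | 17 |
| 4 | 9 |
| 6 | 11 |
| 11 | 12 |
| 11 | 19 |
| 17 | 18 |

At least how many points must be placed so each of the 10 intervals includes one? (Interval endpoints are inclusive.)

Sort by right endpoint; whenever an interval is uncovered, place a point at its right end.
By right end: [0,3]  [0,6]  [4,9]  [6,11]  [11,12]  [8,14]  [16,17]  [17,18]  [11,19]  [19,21]
[0,3] uncovered → point at 3; [4,9] uncovered → point at 9; [11,12] uncovered → point at 12; [16,17] uncovered → point at 17; [19,21] uncovered → point at 21.
Points: 3, 9, 12, 17, 21 (5 total).

5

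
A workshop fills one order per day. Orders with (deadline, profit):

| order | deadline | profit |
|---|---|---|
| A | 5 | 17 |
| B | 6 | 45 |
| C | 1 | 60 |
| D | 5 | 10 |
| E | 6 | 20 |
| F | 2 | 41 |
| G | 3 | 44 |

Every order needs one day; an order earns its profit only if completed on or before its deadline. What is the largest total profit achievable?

Sort by profit descending; place each in the latest free slot ≤ its deadline.
Profit order: C=60 B=45 G=44 F=41 E=20 A=17 D=10
Assign: C→slot 1, B→slot 6, G→slot 3, F→slot 2, E→slot 5, A→slot 4, D skipped.
Slots: [1:C] [2:F] [3:G] [4:A] [5:E] [6:B]
Profit = 60 + 41 + 44 + 17 + 20 + 45 = 227

227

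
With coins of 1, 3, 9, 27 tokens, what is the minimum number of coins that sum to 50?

6

50 = 1×27 + 2×9 + 1×3 + 2×1
Total coins = 1 + 2 + 1 + 2 = 6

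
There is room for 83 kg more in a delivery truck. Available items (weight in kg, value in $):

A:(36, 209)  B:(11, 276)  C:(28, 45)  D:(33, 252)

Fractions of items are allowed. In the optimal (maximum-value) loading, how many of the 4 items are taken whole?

3

Ratios (sorted): B 25.09, D 7.64, A 5.81, C 1.61
take B (11 @ 276); take D (33 @ 252); take A (36 @ 209); take 3/28 of C → 4.82. Capacity used 83/83.
3 item(s) taken whole; one partial (take 3/28 of C).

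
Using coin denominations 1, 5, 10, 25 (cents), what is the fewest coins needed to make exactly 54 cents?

54 = 2×25 + 4×1
Total coins = 2 + 4 = 6

6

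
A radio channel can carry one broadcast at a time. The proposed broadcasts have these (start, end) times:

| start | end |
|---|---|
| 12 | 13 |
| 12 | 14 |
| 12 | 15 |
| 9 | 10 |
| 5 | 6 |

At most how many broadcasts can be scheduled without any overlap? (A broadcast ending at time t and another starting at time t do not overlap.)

3

Sorted by end: (5,6)  (9,10)  (12,13)  (12,14)  (12,15)
take (5,6); take (9,10); take (12,13); skip (12,14); skip (12,15).
Selected 3 broadcasts.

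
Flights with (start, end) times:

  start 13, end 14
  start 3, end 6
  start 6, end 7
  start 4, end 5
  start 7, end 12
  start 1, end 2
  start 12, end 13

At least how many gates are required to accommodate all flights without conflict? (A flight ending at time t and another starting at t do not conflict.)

starts: [1, 3, 4, 6, 7, 12, 13]
ends:   [2, 5, 6, 7, 12, 13, 14]
s1→1 e2→0 s3→1 s4→2  — peak 2.

2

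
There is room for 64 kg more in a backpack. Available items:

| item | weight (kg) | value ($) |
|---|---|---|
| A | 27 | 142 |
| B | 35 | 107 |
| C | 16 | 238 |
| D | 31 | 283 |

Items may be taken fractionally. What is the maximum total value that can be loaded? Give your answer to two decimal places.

Greedy by value/weight ratio, highest first.
Order: C (238/16=14.88) > D (283/31=9.13) > A (142/27=5.26) > B (107/35=3.06)
Fill: take C (16 @ 238) → take D (31 @ 283) → take 17/27 of A → 89.41; 64/64 used.
Total value = 610.41

610.41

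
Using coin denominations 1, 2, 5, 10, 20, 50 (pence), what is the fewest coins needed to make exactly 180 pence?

180 = 3×50 + 1×20 + 1×10
Total coins = 3 + 1 + 1 = 5

5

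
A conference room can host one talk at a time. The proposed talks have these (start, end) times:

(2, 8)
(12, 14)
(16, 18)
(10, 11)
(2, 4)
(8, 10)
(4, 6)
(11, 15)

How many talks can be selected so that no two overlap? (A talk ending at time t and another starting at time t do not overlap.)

6

Greedy by earliest finish: after sorting by end time, pick each interval compatible with the last pick.
Sorted by end: (2,4)  (4,6)  (2,8)  (8,10)  (10,11)  (12,14)  (11,15)  (16,18)
take (2,4); take (4,6); skip (2,8); take (8,10); take (10,11); take (12,14); take (16,18).
Selected 6 talks.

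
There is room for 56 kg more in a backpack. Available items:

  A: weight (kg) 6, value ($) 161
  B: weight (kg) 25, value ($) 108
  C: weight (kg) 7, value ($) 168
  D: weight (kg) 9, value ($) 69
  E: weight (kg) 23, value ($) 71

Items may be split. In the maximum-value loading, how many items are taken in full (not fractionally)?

4

Sort by value per unit weight and fill in that order.
Order: A (161/6=26.83) > C (168/7=24.00) > D (69/9=7.67) > B (108/25=4.32) > E (71/23=3.09)
Fill: take A (6 @ 161) → take C (7 @ 168) → take D (9 @ 69) → take B (25 @ 108) → take 9/23 of E → 27.78; 56/56 used.
4 item(s) taken whole; one partial (take 9/23 of E).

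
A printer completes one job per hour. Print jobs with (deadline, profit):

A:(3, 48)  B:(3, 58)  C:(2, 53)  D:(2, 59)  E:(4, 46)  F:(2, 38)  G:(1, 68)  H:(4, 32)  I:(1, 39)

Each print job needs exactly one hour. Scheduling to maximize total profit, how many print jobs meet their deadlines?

4

Profit order: G=68 D=59 B=58 C=53 A=48 E=46 I=39 F=38 H=32
Assign: G→slot 1, D→slot 2, B→slot 3, C skipped, A skipped, E→slot 4, I skipped, F skipped, H skipped.
Slots: [1:G] [2:D] [3:B] [4:E]
4 of 9 scheduled.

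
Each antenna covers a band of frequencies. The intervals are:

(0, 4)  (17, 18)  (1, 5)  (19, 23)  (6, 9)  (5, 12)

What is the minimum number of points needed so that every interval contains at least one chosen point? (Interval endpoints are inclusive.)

Process intervals by earliest right end; each time one isn't hit yet, stab at its right endpoint.
By right end: [0,4]  [1,5]  [6,9]  [5,12]  [17,18]  [19,23]
[0,4] uncovered → point at 4; [6,9] uncovered → point at 9; [17,18] uncovered → point at 18; [19,23] uncovered → point at 23.
Points: 4, 9, 18, 23 (4 total).

4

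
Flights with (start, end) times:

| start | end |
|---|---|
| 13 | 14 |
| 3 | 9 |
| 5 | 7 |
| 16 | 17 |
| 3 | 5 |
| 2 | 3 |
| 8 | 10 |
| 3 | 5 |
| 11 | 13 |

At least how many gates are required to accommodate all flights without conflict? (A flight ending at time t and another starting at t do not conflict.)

Count concurrent intervals with a sweep; the peak is the room count.
starts: [2, 3, 3, 3, 5, 8, 11, 13, 16]
ends:   [3, 5, 5, 7, 9, 10, 13, 14, 17]
s2→1 e3→0 s3→1 s3→2 s3→3  — peak 3.

3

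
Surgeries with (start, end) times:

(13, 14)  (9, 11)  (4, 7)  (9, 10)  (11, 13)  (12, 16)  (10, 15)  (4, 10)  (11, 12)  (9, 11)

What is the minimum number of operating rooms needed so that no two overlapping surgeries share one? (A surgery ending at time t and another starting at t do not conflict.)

Events (time:±→running): 4:+→1 4:+→2 7:-→1 9:+→2 9:+→3 9:+→4 … peak 4.

4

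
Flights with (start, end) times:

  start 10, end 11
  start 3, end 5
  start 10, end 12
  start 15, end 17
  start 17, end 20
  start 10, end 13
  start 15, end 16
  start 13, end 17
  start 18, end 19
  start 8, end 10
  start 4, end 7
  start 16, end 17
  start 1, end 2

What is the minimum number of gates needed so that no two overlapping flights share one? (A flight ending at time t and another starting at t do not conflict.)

3

Count concurrent intervals with a sweep; the peak is the room count.
Events (time:±→running): 1:+→1 2:-→0 3:+→1 4:+→2 5:-→1 7:-→0 8:+→1 10:-→0 10:+→1 10:+→2 10:+→3 … peak 3.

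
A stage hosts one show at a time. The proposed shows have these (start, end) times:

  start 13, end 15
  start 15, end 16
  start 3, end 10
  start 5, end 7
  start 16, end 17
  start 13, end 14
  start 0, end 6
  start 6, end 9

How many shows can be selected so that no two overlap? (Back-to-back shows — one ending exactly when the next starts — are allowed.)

Order by finish time; keep every interval that doesn't clash with the previous kept one.
By end time: (0,6), (5,7), (6,9), (3,10), (13,14), (13,15), (15,16), (16,17).
Pick (0,6); next start ≥ 6 → (6,9); next start ≥ 9 → (13,14); next start ≥ 14 → (15,16); next start ≥ 16 → (16,17).
Selected 5 shows.

5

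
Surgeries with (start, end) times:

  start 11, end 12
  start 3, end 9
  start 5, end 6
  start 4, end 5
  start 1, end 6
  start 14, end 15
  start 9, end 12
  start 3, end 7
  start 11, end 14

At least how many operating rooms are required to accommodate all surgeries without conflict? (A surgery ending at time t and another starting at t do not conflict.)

4

The answer is the maximum number of intervals overlapping at any instant.
starts: [1, 3, 3, 4, 5, 9, 11, 11, 14]
ends:   [5, 6, 6, 7, 9, 12, 12, 14, 15]
s1→1 s3→2 s3→3 s4→4  — peak 4.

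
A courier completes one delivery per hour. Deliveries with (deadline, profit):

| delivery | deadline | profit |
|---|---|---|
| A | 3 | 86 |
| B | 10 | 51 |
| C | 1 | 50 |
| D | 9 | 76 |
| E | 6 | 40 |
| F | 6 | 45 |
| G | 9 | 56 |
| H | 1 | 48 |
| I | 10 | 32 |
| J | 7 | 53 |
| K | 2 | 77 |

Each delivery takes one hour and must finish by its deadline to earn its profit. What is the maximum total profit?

566

By profit: A(d3,86), K(d2,77), D(d9,76), G(d9,56), J(d7,53), B(d10,51), C(d1,50), H(d1,48), F(d6,45), E(d6,40), I(d10,32)
A→slot 3; K→slot 2; D→slot 9; G→slot 8; J→slot 7; B→slot 10; C→slot 1; H skipped; F→slot 6; E→slot 5; I→slot 4.
Profit = 50 + 77 + 86 + 32 + 40 + 45 + 53 + 56 + 76 + 51 = 566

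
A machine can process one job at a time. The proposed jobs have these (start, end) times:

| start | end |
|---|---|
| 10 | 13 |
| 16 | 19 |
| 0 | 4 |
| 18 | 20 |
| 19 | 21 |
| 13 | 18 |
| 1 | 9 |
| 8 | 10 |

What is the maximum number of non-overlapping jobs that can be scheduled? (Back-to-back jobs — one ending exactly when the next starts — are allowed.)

5

Sorted by end: (0,4)  (1,9)  (8,10)  (10,13)  (13,18)  (16,19)  (18,20)  (19,21)
take (0,4); take (8,10); take (10,13); take (13,18); take (18,20); skip (19,21).
Selected 5 jobs.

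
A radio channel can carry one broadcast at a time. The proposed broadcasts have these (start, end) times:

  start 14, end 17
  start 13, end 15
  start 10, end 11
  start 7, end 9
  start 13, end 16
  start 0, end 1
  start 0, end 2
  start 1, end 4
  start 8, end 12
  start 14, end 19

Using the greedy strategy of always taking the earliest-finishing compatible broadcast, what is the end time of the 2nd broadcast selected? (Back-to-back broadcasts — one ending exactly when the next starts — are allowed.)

By end time: (0,1), (0,2), (1,4), (7,9), (10,11), (8,12), (13,15), (13,16), (14,17), (14,19).
Pick (0,1); next start ≥ 1 → (1,4); next start ≥ 4 → (7,9); next start ≥ 9 → (10,11); next start ≥ 11 → (13,15).
Selected: (0,1) (1,4) (7,9) (10,11) (13,15)

4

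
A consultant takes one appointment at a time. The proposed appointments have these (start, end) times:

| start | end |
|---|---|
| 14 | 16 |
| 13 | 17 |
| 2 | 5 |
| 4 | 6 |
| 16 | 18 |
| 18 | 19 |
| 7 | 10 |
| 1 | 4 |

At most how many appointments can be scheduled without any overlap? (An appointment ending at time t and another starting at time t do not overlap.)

By end time: (1,4), (2,5), (4,6), (7,10), (14,16), (13,17), (16,18), (18,19).
Pick (1,4); next start ≥ 4 → (4,6); next start ≥ 6 → (7,10); next start ≥ 10 → (14,16); next start ≥ 16 → (16,18); next start ≥ 18 → (18,19).
Selected 6 appointments.

6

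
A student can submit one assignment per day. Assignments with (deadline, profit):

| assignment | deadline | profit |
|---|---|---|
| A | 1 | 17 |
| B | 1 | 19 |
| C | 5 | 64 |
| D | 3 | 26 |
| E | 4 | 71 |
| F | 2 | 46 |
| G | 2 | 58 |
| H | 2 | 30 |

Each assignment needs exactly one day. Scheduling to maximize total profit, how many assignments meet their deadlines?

Sort by profit descending; place each in the latest free slot ≤ its deadline.
By profit: E(d4,71), C(d5,64), G(d2,58), F(d2,46), H(d2,30), D(d3,26), B(d1,19), A(d1,17)
E→slot 4; C→slot 5; G→slot 2; F→slot 1; H skipped; D→slot 3; B skipped; A skipped.
5 of 8 scheduled.

5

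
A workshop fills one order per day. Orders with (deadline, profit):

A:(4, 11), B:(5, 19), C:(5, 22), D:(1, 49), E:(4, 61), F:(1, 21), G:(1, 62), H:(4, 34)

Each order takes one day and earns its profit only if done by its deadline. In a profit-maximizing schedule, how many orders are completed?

Profit order: G=62 E=61 D=49 H=34 C=22 F=21 B=19 A=11
Assign: G→slot 1, E→slot 4, D skipped, H→slot 3, C→slot 5, F skipped, B→slot 2, A skipped.
Slots: [1:G] [2:B] [3:H] [4:E] [5:C]
5 of 8 scheduled.

5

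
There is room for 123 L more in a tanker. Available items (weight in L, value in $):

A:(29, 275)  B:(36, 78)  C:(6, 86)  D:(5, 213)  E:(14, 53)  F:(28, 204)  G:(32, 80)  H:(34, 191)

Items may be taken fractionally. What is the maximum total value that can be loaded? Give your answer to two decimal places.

Greedy by value/weight ratio, highest first.
Order: D (213/5=42.60) > C (86/6=14.33) > A (275/29=9.48) > F (204/28=7.29) > H (191/34=5.62) > E (53/14=3.79) > G (80/32=2.50) > B (78/36=2.17)
Fill: take D (5 @ 213) → take C (6 @ 86) → take A (29 @ 275) → take F (28 @ 204) → take H (34 @ 191) → take E (14 @ 53) → take 7/32 of G → 17.50; 123/123 used.
Total value = 1039.50

1039.50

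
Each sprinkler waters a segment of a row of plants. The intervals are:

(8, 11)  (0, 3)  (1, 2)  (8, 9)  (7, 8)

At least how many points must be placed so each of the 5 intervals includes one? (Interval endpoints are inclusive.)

2

Sort by right endpoint; whenever an interval is uncovered, place a point at its right end.
By right end: [1,2]  [0,3]  [7,8]  [8,9]  [8,11]
[1,2] uncovered → point at 2; [7,8] uncovered → point at 8.
Points: 2, 8 (2 total).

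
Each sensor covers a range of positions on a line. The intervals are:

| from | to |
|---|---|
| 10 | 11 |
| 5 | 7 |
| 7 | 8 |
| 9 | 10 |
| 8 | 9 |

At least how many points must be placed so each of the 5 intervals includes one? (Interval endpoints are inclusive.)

3

By right end: [5,7]  [7,8]  [8,9]  [9,10]  [10,11]
[5,7] uncovered → point at 7; [8,9] uncovered → point at 9; [10,11] uncovered → point at 11.
Points: 7, 9, 11 (3 total).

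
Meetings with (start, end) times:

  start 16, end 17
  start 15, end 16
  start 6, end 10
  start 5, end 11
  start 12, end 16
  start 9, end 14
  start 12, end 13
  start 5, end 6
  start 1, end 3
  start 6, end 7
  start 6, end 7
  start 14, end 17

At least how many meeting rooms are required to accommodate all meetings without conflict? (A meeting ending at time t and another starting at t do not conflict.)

Count concurrent intervals with a sweep; the peak is the room count.
Events (time:±→running): 1:+→1 3:-→0 5:+→1 5:+→2 6:-→1 6:+→2 6:+→3 6:+→4 … peak 4.

4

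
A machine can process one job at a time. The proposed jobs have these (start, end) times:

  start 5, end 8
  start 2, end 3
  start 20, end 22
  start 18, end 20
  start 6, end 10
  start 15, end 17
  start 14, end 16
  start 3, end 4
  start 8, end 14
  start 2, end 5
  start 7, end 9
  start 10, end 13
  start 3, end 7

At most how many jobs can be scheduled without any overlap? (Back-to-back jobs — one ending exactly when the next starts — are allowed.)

7

Sorted by end: (2,3)  (3,4)  (2,5)  (3,7)  (5,8)  (7,9)  (6,10)  (10,13)  (8,14)  (14,16)  (15,17)  (18,20)  (20,22)
take (2,3); take (3,4); take (5,8); take (10,13); take (14,16); take (18,20); take (20,22).
Selected 7 jobs.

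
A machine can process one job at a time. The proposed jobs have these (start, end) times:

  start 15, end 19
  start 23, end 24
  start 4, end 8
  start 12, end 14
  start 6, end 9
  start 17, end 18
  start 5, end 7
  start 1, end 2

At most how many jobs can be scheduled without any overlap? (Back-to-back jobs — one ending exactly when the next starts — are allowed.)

Greedy by earliest finish: after sorting by end time, pick each interval compatible with the last pick.
Sorted by end: (1,2)  (5,7)  (4,8)  (6,9)  (12,14)  (17,18)  (15,19)  (23,24)
take (1,2); take (5,7); take (12,14); take (17,18); take (23,24).
Selected 5 jobs.

5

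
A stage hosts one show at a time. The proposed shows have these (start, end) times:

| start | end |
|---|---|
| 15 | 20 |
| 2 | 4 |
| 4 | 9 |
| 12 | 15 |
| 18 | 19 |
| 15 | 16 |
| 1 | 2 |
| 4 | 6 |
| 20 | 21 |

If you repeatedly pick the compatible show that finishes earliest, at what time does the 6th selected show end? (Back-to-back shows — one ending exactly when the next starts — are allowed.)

Greedy by earliest finish: after sorting by end time, pick each interval compatible with the last pick.
Sorted by end: (1,2)  (2,4)  (4,6)  (4,9)  (12,15)  (15,16)  (18,19)  (15,20)  (20,21)
take (1,2); take (2,4); take (4,6); take (12,15); take (15,16); take (18,19); take (20,21).
Selected: (1,2) (2,4) (4,6) (12,15) (15,16) (18,19) (20,21)

19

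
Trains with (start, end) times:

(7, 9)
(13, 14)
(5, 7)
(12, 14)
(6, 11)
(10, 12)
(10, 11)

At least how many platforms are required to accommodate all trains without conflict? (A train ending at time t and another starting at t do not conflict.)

The answer is the maximum number of intervals overlapping at any instant.
Events (time:±→running): 5:+→1 6:+→2 7:-→1 7:+→2 9:-→1 10:+→2 10:+→3 … peak 3.

3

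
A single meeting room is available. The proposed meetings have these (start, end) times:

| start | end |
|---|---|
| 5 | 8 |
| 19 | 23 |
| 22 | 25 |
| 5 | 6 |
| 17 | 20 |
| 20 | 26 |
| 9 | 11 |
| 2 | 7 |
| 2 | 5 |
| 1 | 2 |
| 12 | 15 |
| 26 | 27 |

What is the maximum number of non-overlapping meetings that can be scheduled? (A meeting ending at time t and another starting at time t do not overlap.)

Greedy by earliest finish: after sorting by end time, pick each interval compatible with the last pick.
Sorted by end: (1,2)  (2,5)  (5,6)  (2,7)  (5,8)  (9,11)  (12,15)  (17,20)  (19,23)  (22,25)  (20,26)  (26,27)
take (1,2); take (2,5); take (5,6); skip (2,7); take (9,11); take (12,15); take (17,20); take (22,25); take (26,27).
Selected 8 meetings.

8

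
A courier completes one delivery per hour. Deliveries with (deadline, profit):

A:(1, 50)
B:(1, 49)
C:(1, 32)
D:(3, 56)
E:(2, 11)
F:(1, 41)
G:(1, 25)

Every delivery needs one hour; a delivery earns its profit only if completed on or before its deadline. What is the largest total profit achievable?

117

Sort by profit descending; place each in the latest free slot ≤ its deadline.
By profit: D(d3,56), A(d1,50), B(d1,49), F(d1,41), C(d1,32), G(d1,25), E(d2,11)
D→slot 3; A→slot 1; B skipped; F skipped; C skipped; G skipped; E→slot 2.
Profit = 50 + 11 + 56 = 117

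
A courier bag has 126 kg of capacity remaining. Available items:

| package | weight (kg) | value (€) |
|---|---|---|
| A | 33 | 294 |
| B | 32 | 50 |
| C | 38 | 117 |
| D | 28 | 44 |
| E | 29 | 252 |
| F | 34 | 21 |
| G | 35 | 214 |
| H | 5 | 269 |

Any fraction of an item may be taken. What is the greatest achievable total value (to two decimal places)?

1102.89

Ratios (sorted): H 53.80, A 8.91, E 8.69, G 6.11, C 3.08, D 1.57, B 1.56, F 0.62
take H (5 @ 269); take A (33 @ 294); take E (29 @ 252); take G (35 @ 214); take 24/38 of C → 73.89. Capacity used 126/126.
Total value = 1102.89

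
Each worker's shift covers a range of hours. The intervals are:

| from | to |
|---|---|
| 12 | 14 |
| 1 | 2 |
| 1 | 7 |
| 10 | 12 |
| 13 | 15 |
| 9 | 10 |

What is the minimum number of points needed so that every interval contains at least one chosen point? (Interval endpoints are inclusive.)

3

Sort by right endpoint; whenever an interval is uncovered, place a point at its right end.
Sorted: [1,2] [1,7] [9,10] [10,12] [12,14] [13,15]
{[1,2],[1,7]} hit by 2; {[9,10],[10,12]} hit by 10; {[12,14],[13,15]} hit by 14.
Points: 2, 10, 14 (3 total).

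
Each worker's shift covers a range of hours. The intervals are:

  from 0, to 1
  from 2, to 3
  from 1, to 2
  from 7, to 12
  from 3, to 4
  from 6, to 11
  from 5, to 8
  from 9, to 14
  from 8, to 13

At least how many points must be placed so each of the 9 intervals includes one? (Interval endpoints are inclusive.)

Process intervals by earliest right end; each time one isn't hit yet, stab at its right endpoint.
By right end: [0,1]  [1,2]  [2,3]  [3,4]  [5,8]  [6,11]  [7,12]  [8,13]  [9,14]
[0,1] uncovered → point at 1; [2,3] uncovered → point at 3; [5,8] uncovered → point at 8; [9,14] uncovered → point at 14.
Points: 1, 3, 8, 14 (4 total).

4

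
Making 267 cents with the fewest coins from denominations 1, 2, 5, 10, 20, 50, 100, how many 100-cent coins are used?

267 − 2×100→67 − 1×50→17 − 1×10→7 − 1×5→2 − 1×2→0
Count of 100: 2

2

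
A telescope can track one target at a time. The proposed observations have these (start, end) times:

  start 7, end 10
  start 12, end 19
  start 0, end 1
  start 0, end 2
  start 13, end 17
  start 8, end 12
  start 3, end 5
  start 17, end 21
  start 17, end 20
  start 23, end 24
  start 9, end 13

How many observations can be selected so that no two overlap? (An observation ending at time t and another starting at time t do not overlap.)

Order by finish time; keep every interval that doesn't clash with the previous kept one.
Sorted by end: (0,1)  (0,2)  (3,5)  (7,10)  (8,12)  (9,13)  (13,17)  (12,19)  (17,20)  (17,21)  (23,24)
take (0,1); take (3,5); take (7,10); take (13,17); skip (12,19); take (17,20); skip (17,21); take (23,24).
Selected 6 observations.

6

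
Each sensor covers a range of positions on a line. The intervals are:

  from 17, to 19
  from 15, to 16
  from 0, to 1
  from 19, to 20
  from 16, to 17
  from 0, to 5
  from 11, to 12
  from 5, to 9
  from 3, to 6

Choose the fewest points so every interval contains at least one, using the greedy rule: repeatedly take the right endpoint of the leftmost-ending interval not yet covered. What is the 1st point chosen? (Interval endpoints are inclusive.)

1

By right end: [0,1]  [0,5]  [3,6]  [5,9]  [11,12]  [15,16]  [16,17]  [17,19]  [19,20]
[0,1] uncovered → point at 1; [3,6] uncovered → point at 6; [11,12] uncovered → point at 12; [15,16] uncovered → point at 16; [17,19] uncovered → point at 19.
Points: 1, 6, 12, 16, 19 (5 total).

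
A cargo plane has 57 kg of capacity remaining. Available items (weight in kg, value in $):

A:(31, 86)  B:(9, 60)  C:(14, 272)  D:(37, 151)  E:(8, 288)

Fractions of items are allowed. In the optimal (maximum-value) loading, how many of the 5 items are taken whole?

Sort by value per unit weight and fill in that order.
Ratios (sorted): E 36.00, C 19.43, B 6.67, D 4.08, A 2.77
take E (8 @ 288); take C (14 @ 272); take B (9 @ 60); take 26/37 of D → 106.11. Capacity used 57/57.
3 item(s) taken whole; one partial (take 26/37 of D).

3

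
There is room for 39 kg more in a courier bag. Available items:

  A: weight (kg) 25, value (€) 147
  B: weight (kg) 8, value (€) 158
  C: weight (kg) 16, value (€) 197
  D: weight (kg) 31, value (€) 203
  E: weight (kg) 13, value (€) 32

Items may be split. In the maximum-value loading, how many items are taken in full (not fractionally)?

2

Greedy by value/weight ratio, highest first.
Order: B (158/8=19.75) > C (197/16=12.31) > D (203/31=6.55) > A (147/25=5.88) > E (32/13=2.46)
Fill: take B (8 @ 158) → take C (16 @ 197) → take 15/31 of D → 98.23; 39/39 used.
2 item(s) taken whole; one partial (take 15/31 of D).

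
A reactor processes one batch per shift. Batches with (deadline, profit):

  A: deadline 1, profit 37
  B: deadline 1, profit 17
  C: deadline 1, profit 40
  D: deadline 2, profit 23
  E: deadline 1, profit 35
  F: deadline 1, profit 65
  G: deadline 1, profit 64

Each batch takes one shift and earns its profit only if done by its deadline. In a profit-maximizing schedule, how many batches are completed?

Profit order: F=65 G=64 C=40 A=37 E=35 D=23 B=17
Assign: F→slot 1, G skipped, C skipped, A skipped, E skipped, D→slot 2, B skipped.
Slots: [1:F] [2:D]
2 of 7 scheduled.

2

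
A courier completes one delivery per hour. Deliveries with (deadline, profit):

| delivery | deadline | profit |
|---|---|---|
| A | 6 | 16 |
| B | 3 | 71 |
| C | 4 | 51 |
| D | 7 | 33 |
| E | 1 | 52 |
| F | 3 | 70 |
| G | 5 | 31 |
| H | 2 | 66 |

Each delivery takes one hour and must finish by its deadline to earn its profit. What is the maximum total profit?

Sort by profit descending; place each in the latest free slot ≤ its deadline.
By profit: B(d3,71), F(d3,70), H(d2,66), E(d1,52), C(d4,51), D(d7,33), G(d5,31), A(d6,16)
B→slot 3; F→slot 2; H→slot 1; E skipped; C→slot 4; D→slot 7; G→slot 5; A→slot 6.
Profit = 66 + 70 + 71 + 51 + 31 + 16 + 33 = 338

338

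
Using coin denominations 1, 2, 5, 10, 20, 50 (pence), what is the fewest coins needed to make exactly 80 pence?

Use the largest denomination that fits, subtract, and repeat.
80 − 1×50→30 − 1×20→10 − 1×10→0
Total coins = 1 + 1 + 1 = 3

3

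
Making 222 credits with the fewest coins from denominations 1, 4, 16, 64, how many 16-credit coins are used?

1

222 − 3×64→30 − 1×16→14 − 3×4→2 − 2×1→0
Count of 16: 1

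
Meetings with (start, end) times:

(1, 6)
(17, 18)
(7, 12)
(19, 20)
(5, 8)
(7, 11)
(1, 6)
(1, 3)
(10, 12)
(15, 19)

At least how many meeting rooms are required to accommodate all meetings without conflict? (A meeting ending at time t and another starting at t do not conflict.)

3

Count concurrent intervals with a sweep; the peak is the room count.
Events (time:±→running): 1:+→1 1:+→2 1:+→3 … peak 3.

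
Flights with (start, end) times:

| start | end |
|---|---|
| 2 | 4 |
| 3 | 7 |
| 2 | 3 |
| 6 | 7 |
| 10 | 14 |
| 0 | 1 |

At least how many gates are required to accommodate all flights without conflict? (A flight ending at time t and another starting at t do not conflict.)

Count concurrent intervals with a sweep; the peak is the room count.
starts: [0, 2, 2, 3, 6, 10]
ends:   [1, 3, 4, 7, 7, 14]
s0→1 e1→0 s2→1 s2→2  — peak 2.

2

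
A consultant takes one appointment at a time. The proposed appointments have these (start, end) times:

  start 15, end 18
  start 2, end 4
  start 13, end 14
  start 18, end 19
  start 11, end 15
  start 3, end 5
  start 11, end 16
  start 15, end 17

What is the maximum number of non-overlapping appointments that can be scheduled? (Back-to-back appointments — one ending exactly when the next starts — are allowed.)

Greedy by earliest finish: after sorting by end time, pick each interval compatible with the last pick.
By end time: (2,4), (3,5), (13,14), (11,15), (11,16), (15,17), (15,18), (18,19).
Pick (2,4); next start ≥ 4 → (13,14); next start ≥ 14 → (15,17); next start ≥ 17 → (18,19).
Selected 4 appointments.

4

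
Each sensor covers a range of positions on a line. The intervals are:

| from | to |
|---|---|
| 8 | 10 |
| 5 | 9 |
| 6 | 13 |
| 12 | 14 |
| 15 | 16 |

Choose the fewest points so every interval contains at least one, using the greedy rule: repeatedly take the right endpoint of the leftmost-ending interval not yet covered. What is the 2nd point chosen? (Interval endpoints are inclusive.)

Process intervals by earliest right end; each time one isn't hit yet, stab at its right endpoint.
Sorted: [5,9] [8,10] [6,13] [12,14] [15,16]
{[5,9],[8,10],[6,13]} hit by 9; {[12,14]} hit by 14; {[15,16]} hit by 16.
Points: 9, 14, 16 (3 total).

14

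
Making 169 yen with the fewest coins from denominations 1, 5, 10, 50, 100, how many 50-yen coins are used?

1

Greedy: take as many of the largest coin as possible, then repeat with the remainder.
169 − 1×100→69 − 1×50→19 − 1×10→9 − 1×5→4 − 4×1→0
Count of 50: 1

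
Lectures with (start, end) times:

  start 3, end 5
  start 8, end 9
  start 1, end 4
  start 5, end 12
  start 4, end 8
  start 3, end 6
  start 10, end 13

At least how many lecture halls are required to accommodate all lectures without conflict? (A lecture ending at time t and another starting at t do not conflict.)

The answer is the maximum number of intervals overlapping at any instant.
starts: [1, 3, 3, 4, 5, 8, 10]
ends:   [4, 5, 6, 8, 9, 12, 13]
s1→1 s3→2 s3→3  — peak 3.

3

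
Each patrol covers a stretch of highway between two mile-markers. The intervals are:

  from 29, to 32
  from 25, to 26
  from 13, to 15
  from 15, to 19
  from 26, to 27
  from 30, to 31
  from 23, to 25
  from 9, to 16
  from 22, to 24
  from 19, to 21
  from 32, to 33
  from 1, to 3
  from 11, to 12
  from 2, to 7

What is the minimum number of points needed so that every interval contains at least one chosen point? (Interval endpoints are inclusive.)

8

Sort by right endpoint; whenever an interval is uncovered, place a point at its right end.
Sorted: [1,3] [2,7] [11,12] [13,15] [9,16] [15,19] [19,21] [22,24] [23,25] [25,26] [26,27] [30,31] [29,32] [32,33]
{[1,3],[2,7]} hit by 3; {[11,12]} hit by 12; {[13,15],[9,16],[15,19]} hit by 15; {[19,21]} hit by 21; {[22,24],[23,25]} hit by 24; {[25,26],[26,27]} hit by 26; {[30,31],[29,32]} hit by 31; {[32,33]} hit by 33.
Points: 3, 12, 15, 21, 24, 26, 31, 33 (8 total).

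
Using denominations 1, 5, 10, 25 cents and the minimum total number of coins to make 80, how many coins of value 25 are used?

Use the largest denomination that fits, subtract, and repeat.
80 = 3×25 + 1×5
Count of 25: 3

3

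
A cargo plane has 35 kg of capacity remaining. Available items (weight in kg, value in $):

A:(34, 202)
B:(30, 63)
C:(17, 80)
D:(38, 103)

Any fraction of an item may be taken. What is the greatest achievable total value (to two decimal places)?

Sort by value per unit weight and fill in that order.
Ratios (sorted): A 5.94, C 4.71, D 2.71, B 2.10
take A (34 @ 202); take 1/17 of C → 4.71. Capacity used 35/35.
Total value = 206.71

206.71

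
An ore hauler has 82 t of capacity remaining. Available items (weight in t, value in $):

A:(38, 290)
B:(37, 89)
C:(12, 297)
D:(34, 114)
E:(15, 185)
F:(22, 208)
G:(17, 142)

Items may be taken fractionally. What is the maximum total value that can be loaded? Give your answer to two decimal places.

954.11

Order: C (297/12=24.75) > E (185/15=12.33) > F (208/22=9.45) > G (142/17=8.35) > A (290/38=7.63) > D (114/34=3.35) > B (89/37=2.41)
Fill: take C (12 @ 297) → take E (15 @ 185) → take F (22 @ 208) → take G (17 @ 142) → take 16/38 of A → 122.11; 82/82 used.
Total value = 954.11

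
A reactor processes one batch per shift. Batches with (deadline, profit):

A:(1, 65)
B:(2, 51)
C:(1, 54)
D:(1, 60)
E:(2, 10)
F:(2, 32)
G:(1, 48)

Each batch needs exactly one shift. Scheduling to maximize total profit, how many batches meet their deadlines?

2

Profit order: A=65 D=60 C=54 B=51 G=48 F=32 E=10
Assign: A→slot 1, D skipped, C skipped, B→slot 2, G skipped, F skipped, E skipped.
Slots: [1:A] [2:B]
2 of 7 scheduled.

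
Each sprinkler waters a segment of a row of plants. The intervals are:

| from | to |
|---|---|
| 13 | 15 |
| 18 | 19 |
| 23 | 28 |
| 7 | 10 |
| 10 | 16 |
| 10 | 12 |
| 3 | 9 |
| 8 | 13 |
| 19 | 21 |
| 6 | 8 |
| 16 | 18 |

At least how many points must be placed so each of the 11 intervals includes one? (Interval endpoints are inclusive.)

6

Process intervals by earliest right end; each time one isn't hit yet, stab at its right endpoint.
By right end: [6,8]  [3,9]  [7,10]  [10,12]  [8,13]  [13,15]  [10,16]  [16,18]  [18,19]  [19,21]  [23,28]
[6,8] uncovered → point at 8; [10,12] uncovered → point at 12; [13,15] uncovered → point at 15; [16,18] uncovered → point at 18; [19,21] uncovered → point at 21; [23,28] uncovered → point at 28.
Points: 8, 12, 15, 18, 21, 28 (6 total).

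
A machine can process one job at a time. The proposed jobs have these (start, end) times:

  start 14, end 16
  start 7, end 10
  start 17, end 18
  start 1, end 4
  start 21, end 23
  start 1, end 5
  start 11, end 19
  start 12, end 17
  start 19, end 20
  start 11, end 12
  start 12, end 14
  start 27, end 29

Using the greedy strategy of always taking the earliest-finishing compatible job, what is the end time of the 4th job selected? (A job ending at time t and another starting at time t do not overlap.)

14

By end time: (1,4), (1,5), (7,10), (11,12), (12,14), (14,16), (12,17), (17,18), (11,19), (19,20), (21,23), (27,29).
Pick (1,4); next start ≥ 4 → (7,10); next start ≥ 10 → (11,12); next start ≥ 12 → (12,14); next start ≥ 14 → (14,16); next start ≥ 16 → (17,18); next start ≥ 18 → (19,20); next start ≥ 20 → (21,23); next start ≥ 23 → (27,29).
Selected: (1,4) (7,10) (11,12) (12,14) (14,16) (17,18) (19,20) (21,23) (27,29)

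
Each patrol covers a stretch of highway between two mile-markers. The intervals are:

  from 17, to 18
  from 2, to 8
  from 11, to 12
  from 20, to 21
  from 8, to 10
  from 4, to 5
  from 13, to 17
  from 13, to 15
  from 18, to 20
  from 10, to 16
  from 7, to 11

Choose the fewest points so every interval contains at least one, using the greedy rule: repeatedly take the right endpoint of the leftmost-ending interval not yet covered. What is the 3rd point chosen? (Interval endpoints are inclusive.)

12

By right end: [4,5]  [2,8]  [8,10]  [7,11]  [11,12]  [13,15]  [10,16]  [13,17]  [17,18]  [18,20]  [20,21]
[4,5] uncovered → point at 5; [8,10] uncovered → point at 10; [11,12] uncovered → point at 12; [13,15] uncovered → point at 15; [17,18] uncovered → point at 18; [20,21] uncovered → point at 21.
Points: 5, 10, 12, 15, 18, 21 (6 total).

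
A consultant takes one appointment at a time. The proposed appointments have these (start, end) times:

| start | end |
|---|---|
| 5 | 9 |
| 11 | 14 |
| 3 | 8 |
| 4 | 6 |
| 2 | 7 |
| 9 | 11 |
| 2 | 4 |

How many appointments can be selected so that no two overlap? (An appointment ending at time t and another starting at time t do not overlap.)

4

Greedy by earliest finish: after sorting by end time, pick each interval compatible with the last pick.
By end time: (2,4), (4,6), (2,7), (3,8), (5,9), (9,11), (11,14).
Pick (2,4); next start ≥ 4 → (4,6); next start ≥ 6 → (9,11); next start ≥ 11 → (11,14).
Selected 4 appointments.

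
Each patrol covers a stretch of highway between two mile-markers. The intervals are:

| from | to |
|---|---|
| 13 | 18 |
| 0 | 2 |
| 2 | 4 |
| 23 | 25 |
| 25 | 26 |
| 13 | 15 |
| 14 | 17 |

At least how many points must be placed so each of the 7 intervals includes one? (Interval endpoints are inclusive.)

Process intervals by earliest right end; each time one isn't hit yet, stab at its right endpoint.
Sorted: [0,2] [2,4] [13,15] [14,17] [13,18] [23,25] [25,26]
{[0,2],[2,4]} hit by 2; {[13,15],[14,17],[13,18]} hit by 15; {[23,25],[25,26]} hit by 25.
Points: 2, 15, 25 (3 total).

3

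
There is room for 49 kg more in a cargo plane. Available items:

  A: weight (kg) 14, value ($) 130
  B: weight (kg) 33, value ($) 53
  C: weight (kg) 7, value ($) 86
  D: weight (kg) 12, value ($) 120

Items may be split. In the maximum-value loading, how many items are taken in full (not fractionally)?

3

Order: C (86/7=12.29) > D (120/12=10.00) > A (130/14=9.29) > B (53/33=1.61)
Fill: take C (7 @ 86) → take D (12 @ 120) → take A (14 @ 130) → take 16/33 of B → 25.70; 49/49 used.
3 item(s) taken whole; one partial (take 16/33 of B).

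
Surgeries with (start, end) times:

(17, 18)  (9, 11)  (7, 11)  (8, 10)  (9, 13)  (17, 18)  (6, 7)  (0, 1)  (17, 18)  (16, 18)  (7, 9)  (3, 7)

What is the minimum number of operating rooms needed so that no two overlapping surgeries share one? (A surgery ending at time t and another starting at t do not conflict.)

4

The answer is the maximum number of intervals overlapping at any instant.
starts: [0, 3, 6, 7, 7, 8, 9, 9, 16, 17, 17, 17]
ends:   [1, 7, 7, 9, 10, 11, 11, 13, 18, 18, 18, 18]
s0→1 e1→0 s3→1 s6→2 e7→1 e7→0 s7→1 s7→2 s8→3 e9→2 s9→3 s9→4  — peak 4.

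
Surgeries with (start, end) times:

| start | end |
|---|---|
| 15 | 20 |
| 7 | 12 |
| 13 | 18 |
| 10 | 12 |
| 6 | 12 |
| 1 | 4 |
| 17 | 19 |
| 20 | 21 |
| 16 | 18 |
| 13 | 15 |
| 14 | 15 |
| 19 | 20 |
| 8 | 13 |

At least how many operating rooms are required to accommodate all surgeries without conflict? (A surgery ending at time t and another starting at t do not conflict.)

Count concurrent intervals with a sweep; the peak is the room count.
starts: [1, 6, 7, 8, 10, 13, 13, 14, 15, 16, 17, 19, 20]
ends:   [4, 12, 12, 12, 13, 15, 15, 18, 18, 19, 20, 20, 21]
s1→1 e4→0 s6→1 s7→2 s8→3 s10→4  — peak 4.

4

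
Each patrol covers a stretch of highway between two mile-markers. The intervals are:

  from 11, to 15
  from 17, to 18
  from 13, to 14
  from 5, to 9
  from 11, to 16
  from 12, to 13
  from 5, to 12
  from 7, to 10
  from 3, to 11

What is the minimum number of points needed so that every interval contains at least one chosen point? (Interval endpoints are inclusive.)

3

Process intervals by earliest right end; each time one isn't hit yet, stab at its right endpoint.
By right end: [5,9]  [7,10]  [3,11]  [5,12]  [12,13]  [13,14]  [11,15]  [11,16]  [17,18]
[5,9] uncovered → point at 9; [12,13] uncovered → point at 13; [17,18] uncovered → point at 18.
Points: 9, 13, 18 (3 total).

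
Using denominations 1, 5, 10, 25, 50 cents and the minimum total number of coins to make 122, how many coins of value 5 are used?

Use the largest denomination that fits, subtract, and repeat.
122 = 2×50 + 2×10 + 2×1
Count of 5: 0

0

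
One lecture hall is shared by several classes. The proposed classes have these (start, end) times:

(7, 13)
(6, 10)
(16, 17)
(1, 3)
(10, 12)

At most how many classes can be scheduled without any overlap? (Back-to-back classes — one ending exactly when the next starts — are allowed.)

4

Sorted by end: (1,3)  (6,10)  (10,12)  (7,13)  (16,17)
take (1,3); take (6,10); take (10,12); take (16,17).
Selected 4 classes.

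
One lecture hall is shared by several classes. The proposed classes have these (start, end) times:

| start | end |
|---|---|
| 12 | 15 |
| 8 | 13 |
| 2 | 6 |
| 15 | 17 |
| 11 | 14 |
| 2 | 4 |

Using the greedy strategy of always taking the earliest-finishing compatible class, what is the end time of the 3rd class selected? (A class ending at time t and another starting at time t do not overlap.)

Order by finish time; keep every interval that doesn't clash with the previous kept one.
By end time: (2,4), (2,6), (8,13), (11,14), (12,15), (15,17).
Pick (2,4); next start ≥ 4 → (8,13); next start ≥ 13 → (15,17).
Selected: (2,4) (8,13) (15,17)

17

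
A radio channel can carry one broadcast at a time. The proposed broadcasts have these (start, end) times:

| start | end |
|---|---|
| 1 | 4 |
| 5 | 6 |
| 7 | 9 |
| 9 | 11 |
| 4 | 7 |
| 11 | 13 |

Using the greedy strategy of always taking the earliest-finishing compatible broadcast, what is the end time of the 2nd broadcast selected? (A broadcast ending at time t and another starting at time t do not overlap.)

Sort by end time and greedily take each interval whose start is ≥ the last chosen end.
By end time: (1,4), (5,6), (4,7), (7,9), (9,11), (11,13).
Pick (1,4); next start ≥ 4 → (5,6); next start ≥ 6 → (7,9); next start ≥ 9 → (9,11); next start ≥ 11 → (11,13).
Selected: (1,4) (5,6) (7,9) (9,11) (11,13)

6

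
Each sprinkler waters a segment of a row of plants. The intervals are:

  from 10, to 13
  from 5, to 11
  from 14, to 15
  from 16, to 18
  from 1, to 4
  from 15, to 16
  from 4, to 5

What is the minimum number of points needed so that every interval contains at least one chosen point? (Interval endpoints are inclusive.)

By right end: [1,4]  [4,5]  [5,11]  [10,13]  [14,15]  [15,16]  [16,18]
[1,4] uncovered → point at 4; [5,11] uncovered → point at 11; [14,15] uncovered → point at 15; [16,18] uncovered → point at 18.
Points: 4, 11, 15, 18 (4 total).

4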